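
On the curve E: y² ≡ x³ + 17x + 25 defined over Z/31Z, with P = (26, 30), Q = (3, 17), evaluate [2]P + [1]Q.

(28, 3)

First 2P:
Repeated addition: build up to 2P.
2P: tangent at (26, 30): λ = (3·26² + 17)/(2·30) ≡ 30/29. 29⁻¹ ≡ 15 (mod 31) since 29·15 = 435 ≡ 1, so λ ≡ 30·15 ≡ 16.
  x = λ² - 26 - 26 = 256 - 52 ≡ 18; y = λ·(26 - 18) - 30 ≡ 5. → (18, 5)
2P = (18, 5).
Finally 2P + Q:
(18, 5) + (3, 17). λ = (17 - 5)/(3 - 18) ≡ 12/16 mod 31. 16⁻¹ ≡ 2 (mod 31), so λ ≡ 24.
  x = λ² - 18 - 3 = 576 - 21 ≡ 28; y = λ·(18 - 28) - 5 ≡ 3. → (28, 3)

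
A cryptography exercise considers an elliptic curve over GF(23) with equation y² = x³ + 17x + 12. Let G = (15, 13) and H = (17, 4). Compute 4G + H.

First 4G:
Repeated addition: build up to 4G.
2G: tangent at (15, 13): λ = (3·15² + 17)/(2·13) ≡ 2/3. 3⁻¹ ≡ 8 (mod 23) since 3·8 = 24 ≡ 1, so λ ≡ 2·8 ≡ 16.
  x = λ² - 15 - 15 = 256 - 30 ≡ 19; y = λ·(15 - 19) - 13 ≡ 15. → (19, 15)
3G: (19, 15) + (15, 13). λ = (13 - 15)/(15 - 19) ≡ 21/19 mod 23. 19⁻¹ ≡ 17 (mod 23), so λ ≡ 12.
  x = λ² - 19 - 15 = 144 - 34 ≡ 18; y = λ·(19 - 18) - 15 ≡ 20. → (18, 20)
4G: (18, 20) + (15, 13). λ = (13 - 20)/(15 - 18) ≡ 16/20 mod 23. 20⁻¹ ≡ 15 (mod 23), so λ ≡ 10.
  x = λ² - 18 - 15 = 100 - 33 ≡ 21; y = λ·(18 - 21) - 20 ≡ 19. → (21, 19)
4G = (21, 19).
Finally 4G + H:
(21, 19) + (17, 4). λ = (4 - 19)/(17 - 21) ≡ 8/19 mod 23. 19⁻¹ ≡ 17 (mod 23), so λ ≡ 21.
  x = λ² - 21 - 17 = 441 - 38 ≡ 12; y = λ·(21 - 12) - 19 ≡ 9. → (12, 9)

(12, 9)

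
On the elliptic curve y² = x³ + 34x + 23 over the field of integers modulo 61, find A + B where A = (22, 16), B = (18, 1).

(16, 37)

(22, 16) + (18, 1). λ = (1 - 16)/(18 - 22) ≡ 46/57 mod 61. 57⁻¹ ≡ 15 (mod 61), so λ ≡ 19.
  x = λ² - 22 - 18 = 361 - 40 ≡ 16; y = λ·(22 - 16) - 16 ≡ 37. → (16, 37)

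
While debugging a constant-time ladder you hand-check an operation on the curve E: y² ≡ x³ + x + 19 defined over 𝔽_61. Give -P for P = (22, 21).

-(22, 21) = (22, -21 mod 61) = (22, 40).

(22, 40)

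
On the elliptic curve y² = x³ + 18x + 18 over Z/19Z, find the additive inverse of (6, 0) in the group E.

-(6, 0) = (6, -0 mod 19) = (6, 0).

(6, 0)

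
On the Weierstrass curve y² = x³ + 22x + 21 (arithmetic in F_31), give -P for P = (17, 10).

(17, 21)

-(17, 10) = (17, -10 mod 31) = (17, 21).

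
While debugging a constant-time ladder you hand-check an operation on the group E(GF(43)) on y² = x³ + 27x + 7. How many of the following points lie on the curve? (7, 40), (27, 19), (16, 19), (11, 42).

(7, 40): 40² ≡ 9, rhs ≡ 23 → off.
(27, 19): 19² ≡ 17, rhs ≡ 37 → off.
(16, 19): 19² ≡ 17, rhs ≡ 20 → off.
(11, 42): 42² ≡ 1, rhs ≡ 1 → on.

1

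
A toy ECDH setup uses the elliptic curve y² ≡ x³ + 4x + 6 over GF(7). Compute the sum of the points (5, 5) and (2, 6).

(4, 4)

(5, 5) + (2, 6). λ = (6 - 5)/(2 - 5) ≡ 1/4 mod 7. 4⁻¹ ≡ 2 (mod 7), so λ ≡ 2.
  x = λ² - 5 - 2 = 4 - 7 ≡ 4; y = λ·(5 - 4) - 5 ≡ 4. → (4, 4)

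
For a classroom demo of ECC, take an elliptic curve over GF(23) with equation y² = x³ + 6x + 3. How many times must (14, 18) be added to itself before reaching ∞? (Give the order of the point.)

2P: tangent at (14, 18): λ = (3·14² + 6)/(2·18) ≡ 19/13. 13⁻¹ ≡ 16 (mod 23), so λ ≡ 19·16 ≡ 5.
  x = λ² - 14 - 14 = 25 - 28 ≡ 20; y = λ·(14 - 20) - 18 ≡ 21. → (20, 21)
3P: (20, 21) + (14, 18). λ = (18 - 21)/(14 - 20) ≡ 20/17 mod 23. 17⁻¹ ≡ 19 (mod 23) since 17·19 = 323 ≡ 1, so λ ≡ 12.
  x = λ² - 20 - 14 = 144 - 34 ≡ 18; y = λ·(20 - 18) - 21 ≡ 3. → (18, 3)
4P: (18, 3) + (14, 18). λ = (18 - 3)/(14 - 18) ≡ 15/19 mod 23. 19⁻¹ ≡ 17 (mod 23), so λ ≡ 2.
  x = λ² - 18 - 14 = 4 - 32 ≡ 18; y = λ·(18 - 18) - 3 ≡ 20. → (18, 20)
5P: (18, 20) + (14, 18). λ = (18 - 20)/(14 - 18) ≡ 21/19 mod 23. 19⁻¹ ≡ 17 (mod 23), so λ ≡ 12.
  x = λ² - 18 - 14 = 144 - 32 ≡ 20; y = λ·(18 - 20) - 20 ≡ 2. → (20, 2)
6P: (20, 2) + (14, 18). λ = (18 - 2)/(14 - 20) ≡ 16/17 mod 23. 17⁻¹ ≡ 19 (mod 23), so λ ≡ 5.
  x = λ² - 20 - 14 = 25 - 34 ≡ 14; y = λ·(20 - 14) - 2 ≡ 5. → (14, 5)
7P: (14, 5) + (14, 18): same x and y₁ ≡ -y₂, so the sum is ∞.
7P = ∞, so the order is 7.

7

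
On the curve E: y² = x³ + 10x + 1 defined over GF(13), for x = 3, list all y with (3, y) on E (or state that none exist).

none

x³ + 10x + 1 = 58 ≡ 6 (mod 13).
6 is a non-residue mod 13; no y exists.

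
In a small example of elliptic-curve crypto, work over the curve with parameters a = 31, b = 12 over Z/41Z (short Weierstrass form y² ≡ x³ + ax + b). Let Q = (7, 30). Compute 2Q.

tangent at (7, 30): λ = (3·7² + 31)/(2·30) ≡ 14/19. 19⁻¹ ≡ 13 (mod 41), so λ ≡ 14·13 ≡ 18.
  x = λ² - 7 - 7 = 324 - 14 ≡ 23; y = λ·(7 - 23) - 30 ≡ 10. → (23, 10)

(23, 10)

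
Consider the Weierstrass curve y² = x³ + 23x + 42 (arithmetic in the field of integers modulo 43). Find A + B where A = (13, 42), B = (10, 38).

(13, 42) + (10, 38). λ = (38 - 42)/(10 - 13) ≡ 39/40 mod 43. 40⁻¹ ≡ 14 (mod 43), so λ ≡ 30.
  x = λ² - 13 - 10 = 900 - 23 ≡ 17; y = λ·(13 - 17) - 42 ≡ 10. → (17, 10)

(17, 10)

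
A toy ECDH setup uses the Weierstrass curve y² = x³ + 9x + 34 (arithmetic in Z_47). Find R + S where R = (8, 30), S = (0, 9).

(29, 3)

(8, 30) + (0, 9). λ = (9 - 30)/(0 - 8) ≡ 26/39 mod 47. 39⁻¹ ≡ 41 (mod 47) since 39·41 = 1599 ≡ 1, so λ ≡ 32.
  x = λ² - 8 - 0 = 1024 - 8 ≡ 29; y = λ·(8 - 29) - 30 ≡ 3. → (29, 3)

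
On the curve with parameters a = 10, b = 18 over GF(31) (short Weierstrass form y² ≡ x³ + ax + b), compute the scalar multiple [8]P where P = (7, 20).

Double-and-add on 8 = (1000)₂. Start with P = (7, 20) for the leading 1-bit.
double: tangent at (7, 20): λ = (3·7² + 10)/(2·20) ≡ 2/9. 9⁻¹ ≡ 7 (mod 31), so λ ≡ 2·7 ≡ 14.
  x = λ² - 7 - 7 = 196 - 14 ≡ 27; y = λ·(7 - 27) - 20 ≡ 10. → (27, 10)
double: tangent at (27, 10): λ = (3·27² + 10)/(2·10) ≡ 27/20. 20⁻¹ ≡ 14 (mod 31), so λ ≡ 27·14 ≡ 6.
  x = λ² - 27 - 27 = 36 - 54 ≡ 13; y = λ·(27 - 13) - 10 ≡ 12. → (13, 12)
double: tangent at (13, 12): λ = (3·13² + 10)/(2·12) ≡ 21/24. 24⁻¹ ≡ 22 (mod 31) since 24·22 = 528 ≡ 1, so λ ≡ 21·22 ≡ 28.
  x = λ² - 13 - 13 = 784 - 26 ≡ 14; y = λ·(13 - 14) - 12 ≡ 22. → (14, 22)

(14, 22)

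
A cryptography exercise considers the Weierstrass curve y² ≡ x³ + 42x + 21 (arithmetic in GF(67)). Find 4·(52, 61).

(56, 29)

Write Q = (52, 61).
Repeated addition: build up to 4Q.
2Q: tangent at (52, 61): λ = (3·52² + 42)/(2·61) ≡ 47/55. 55⁻¹ ≡ 39 (mod 67) since 55·39 = 2145 ≡ 1, so λ ≡ 47·39 ≡ 24.
  x = λ² - 52 - 52 = 576 - 104 ≡ 3; y = λ·(52 - 3) - 61 ≡ 43. → (3, 43)
3Q: (3, 43) + (52, 61). λ = (61 - 43)/(52 - 3) ≡ 18/49 mod 67. 49⁻¹ ≡ 26 (mod 67), so λ ≡ 66.
  x = λ² - 3 - 52 = 4356 - 55 ≡ 13; y = λ·(3 - 13) - 43 ≡ 34. → (13, 34)
4Q: (13, 34) + (52, 61). λ = (61 - 34)/(52 - 13) ≡ 27/39 mod 67. 39⁻¹ ≡ 55 (mod 67), so λ ≡ 11.
  x = λ² - 13 - 52 = 121 - 65 ≡ 56; y = λ·(13 - 56) - 34 ≡ 29. → (56, 29)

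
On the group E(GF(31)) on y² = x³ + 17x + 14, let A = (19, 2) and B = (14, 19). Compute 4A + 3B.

First 4A:
Repeated addition: build up to 4A.
2A: tangent at (19, 2): λ = (3·19² + 17)/(2·2) ≡ 15/4. 4⁻¹ ≡ 8 (mod 31), so λ ≡ 15·8 ≡ 27.
  x = λ² - 19 - 19 = 729 - 38 ≡ 9; y = λ·(19 - 9) - 2 ≡ 20. → (9, 20)
3A: (9, 20) + (19, 2). λ = (2 - 20)/(19 - 9) ≡ 13/10 mod 31. 10⁻¹ ≡ 28 (mod 31) since 10·28 = 280 ≡ 1, so λ ≡ 23.
  x = λ² - 9 - 19 = 529 - 28 ≡ 5; y = λ·(9 - 5) - 20 ≡ 10. → (5, 10)
4A: (5, 10) + (19, 2). λ = (2 - 10)/(19 - 5) ≡ 23/14 mod 31. 14⁻¹ ≡ 20 (mod 31) since 14·20 = 280 ≡ 1, so λ ≡ 26.
  x = λ² - 5 - 19 = 676 - 24 ≡ 1; y = λ·(5 - 1) - 10 ≡ 1. → (1, 1)
4A = (1, 1).
Next 3B:
Repeated addition: build up to 3B.
2B: tangent at (14, 19): λ = (3·14² + 17)/(2·19) ≡ 16/7. 7⁻¹ ≡ 9 (mod 31), so λ ≡ 16·9 ≡ 20.
  x = λ² - 14 - 14 = 400 - 28 ≡ 0; y = λ·(14 - 0) - 19 ≡ 13. → (0, 13)
3B: (0, 13) + (14, 19). λ = (19 - 13)/(14 - 0) ≡ 6/14 mod 31. 14⁻¹ ≡ 20 (mod 31), so λ ≡ 27.
  x = λ² - 0 - 14 = 729 - 14 ≡ 2; y = λ·(0 - 2) - 13 ≡ 26. → (2, 26)
3B = (2, 26).
Finally 4A + 3B:
(1, 1) + (2, 26). λ = (26 - 1)/(2 - 1) ≡ 25/1 mod 31. 1⁻¹ ≡ 1 (mod 31), so λ ≡ 25.
  x = λ² - 1 - 2 = 625 - 3 ≡ 2; y = λ·(1 - 2) - 1 ≡ 5. → (2, 5)

(2, 5)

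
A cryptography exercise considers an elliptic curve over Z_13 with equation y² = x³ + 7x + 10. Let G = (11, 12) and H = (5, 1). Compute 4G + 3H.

(9, 3)

First 4G:
Repeated addition: build up to 4G.
2G: tangent at (11, 12): λ = (3·11² + 7)/(2·12) ≡ 6/11. 11⁻¹ ≡ 6 (mod 13) since 11·6 = 66 ≡ 1, so λ ≡ 6·6 ≡ 10.
  x = λ² - 11 - 11 = 100 - 22 ≡ 0; y = λ·(11 - 0) - 12 ≡ 7. → (0, 7)
3G: (0, 7) + (11, 12). λ = (12 - 7)/(11 - 0) ≡ 5/11 mod 13. 11⁻¹ ≡ 6 (mod 13) since 11·6 = 66 ≡ 1, so λ ≡ 4.
  x = λ² - 0 - 11 = 16 - 11 ≡ 5; y = λ·(0 - 5) - 7 ≡ 12. → (5, 12)
4G: (5, 12) + (11, 12). λ = (12 - 12)/(11 - 5) ≡ 0/6 mod 13. 6⁻¹ ≡ 11 (mod 13), so λ ≡ 0.
  x = λ² - 5 - 11 = 0 - 16 ≡ 10; y = λ·(5 - 10) - 12 ≡ 1. → (10, 1)
4G = (10, 1).
Next 3H:
Repeated addition: build up to 3H.
2H: tangent at (5, 1): λ = (3·5² + 7)/(2·1) ≡ 4/2. 2⁻¹ ≡ 7 (mod 13), so λ ≡ 4·7 ≡ 2.
  x = λ² - 5 - 5 = 4 - 10 ≡ 7; y = λ·(5 - 7) - 1 ≡ 8. → (7, 8)
3H: (7, 8) + (5, 1). λ = (1 - 8)/(5 - 7) ≡ 6/11 mod 13. 11⁻¹ ≡ 6 (mod 13), so λ ≡ 10.
  x = λ² - 7 - 5 = 100 - 12 ≡ 10; y = λ·(7 - 10) - 8 ≡ 1. → (10, 1)
3H = (10, 1).
Finally 4G + 3H:
tangent at (10, 1): λ = (3·10² + 7)/(2·1) ≡ 8/2. 2⁻¹ ≡ 7 (mod 13) since 2·7 = 14 ≡ 1, so λ ≡ 8·7 ≡ 4.
  x = λ² - 10 - 10 = 16 - 20 ≡ 9; y = λ·(10 - 9) - 1 ≡ 3. → (9, 3)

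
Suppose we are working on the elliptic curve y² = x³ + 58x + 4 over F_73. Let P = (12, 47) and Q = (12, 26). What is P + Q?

The two points share x = 12 and their y-coordinates satisfy 47 + 26 ≡ 0 (mod 73), so they are inverses. Their sum is the point at infinity.

O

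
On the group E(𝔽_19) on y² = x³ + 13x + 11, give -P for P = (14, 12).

-(14, 12) = (14, -12 mod 19) = (14, 7).

(14, 7)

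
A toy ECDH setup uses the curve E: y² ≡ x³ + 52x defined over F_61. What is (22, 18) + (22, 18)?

(22, 43)

tangent at (22, 18): λ = (3·22² + 52)/(2·18) ≡ 40/36. 36⁻¹ ≡ 39 (mod 61), so λ ≡ 40·39 ≡ 35.
  x = λ² - 22 - 22 = 1225 - 44 ≡ 22; y = λ·(22 - 22) - 18 ≡ 43. → (22, 43)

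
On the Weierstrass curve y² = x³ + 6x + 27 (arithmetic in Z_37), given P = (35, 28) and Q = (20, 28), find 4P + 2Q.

First 4P:
Repeated addition: build up to 4P.
2P: tangent at (35, 28): λ = (3·35² + 6)/(2·28) ≡ 18/19. 19⁻¹ ≡ 2 (mod 37) since 19·2 = 38 ≡ 1, so λ ≡ 18·2 ≡ 36.
  x = λ² - 35 - 35 = 1296 - 70 ≡ 5; y = λ·(35 - 5) - 28 ≡ 16. → (5, 16)
3P: (5, 16) + (35, 28). λ = (28 - 16)/(35 - 5) ≡ 12/30 mod 37. 30⁻¹ ≡ 21 (mod 37), so λ ≡ 30.
  x = λ² - 5 - 35 = 900 - 40 ≡ 9; y = λ·(5 - 9) - 16 ≡ 12. → (9, 12)
4P: (9, 12) + (35, 28). λ = (28 - 12)/(35 - 9) ≡ 16/26 mod 37. 26⁻¹ ≡ 10 (mod 37) since 26·10 = 260 ≡ 1, so λ ≡ 12.
  x = λ² - 9 - 35 = 144 - 44 ≡ 26; y = λ·(9 - 26) - 12 ≡ 6. → (26, 6)
4P = (26, 6).
Next 2Q:
Repeated addition: build up to 2Q.
2Q: tangent at (20, 28): λ = (3·20² + 6)/(2·28) ≡ 22/19. 19⁻¹ ≡ 2 (mod 37) since 19·2 = 38 ≡ 1, so λ ≡ 22·2 ≡ 7.
  x = λ² - 20 - 20 = 49 - 40 ≡ 9; y = λ·(20 - 9) - 28 ≡ 12. → (9, 12)
2Q = (9, 12).
Finally 4P + 2Q:
(26, 6) + (9, 12). λ = (12 - 6)/(9 - 26) ≡ 6/20 mod 37. 20⁻¹ ≡ 13 (mod 37), so λ ≡ 4.
  x = λ² - 26 - 9 = 16 - 35 ≡ 18; y = λ·(26 - 18) - 6 ≡ 26. → (18, 26)

(18, 26)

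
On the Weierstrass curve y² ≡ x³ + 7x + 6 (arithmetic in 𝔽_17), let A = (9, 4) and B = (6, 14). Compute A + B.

(15, 16)

(9, 4) + (6, 14). λ = (14 - 4)/(6 - 9) ≡ 10/14 mod 17. 14⁻¹ ≡ 11 (mod 17), so λ ≡ 8.
  x = λ² - 9 - 6 = 64 - 15 ≡ 15; y = λ·(9 - 15) - 4 ≡ 16. → (15, 16)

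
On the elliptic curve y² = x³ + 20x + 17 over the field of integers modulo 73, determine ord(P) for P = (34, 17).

2P: tangent at (34, 17): λ = (3·34² + 20)/(2·17) ≡ 57/34. 34⁻¹ ≡ 58 (mod 73), so λ ≡ 57·58 ≡ 21.
  x = λ² - 34 - 34 = 441 - 68 ≡ 8; y = λ·(34 - 8) - 17 ≡ 18. → (8, 18)
3P: (8, 18) + (34, 17). λ = (17 - 18)/(34 - 8) ≡ 72/26 mod 73. 26⁻¹ ≡ 59 (mod 73), so λ ≡ 14.
  x = λ² - 8 - 34 = 196 - 42 ≡ 8; y = λ·(8 - 8) - 18 ≡ 55. → (8, 55)
4P: (8, 55) + (34, 17). λ = (17 - 55)/(34 - 8) ≡ 35/26 mod 73. 26⁻¹ ≡ 59 (mod 73) since 26·59 = 1534 ≡ 1, so λ ≡ 21.
  x = λ² - 8 - 34 = 441 - 42 ≡ 34; y = λ·(8 - 34) - 55 ≡ 56. → (34, 56)
5P: (34, 56) + (34, 17): same x and y₁ ≡ -y₂, so the sum is O.
5P = O, so the order is 5.

5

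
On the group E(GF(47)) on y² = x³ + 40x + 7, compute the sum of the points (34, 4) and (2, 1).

(34, 4) + (2, 1). λ = (1 - 4)/(2 - 34) ≡ 44/15 mod 47. 15⁻¹ ≡ 22 (mod 47), so λ ≡ 28.
  x = λ² - 34 - 2 = 784 - 36 ≡ 43; y = λ·(34 - 43) - 4 ≡ 26. → (43, 26)

(43, 26)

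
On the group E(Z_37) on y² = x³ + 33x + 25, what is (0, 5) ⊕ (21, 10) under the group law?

(0, 5) + (21, 10). λ = (10 - 5)/(21 - 0) ≡ 5/21 mod 37. 21⁻¹ ≡ 30 (mod 37) since 21·30 = 630 ≡ 1, so λ ≡ 2.
  x = λ² - 0 - 21 = 4 - 21 ≡ 20; y = λ·(0 - 20) - 5 ≡ 29. → (20, 29)

(20, 29)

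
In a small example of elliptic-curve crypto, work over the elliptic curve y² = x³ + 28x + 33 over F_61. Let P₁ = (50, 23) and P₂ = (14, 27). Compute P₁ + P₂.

(50, 23) + (14, 27). λ = (27 - 23)/(14 - 50) ≡ 4/25 mod 61. 25⁻¹ ≡ 22 (mod 61) since 25·22 = 550 ≡ 1, so λ ≡ 27.
  x = λ² - 50 - 14 = 729 - 64 ≡ 55; y = λ·(50 - 55) - 23 ≡ 25. → (55, 25)

(55, 25)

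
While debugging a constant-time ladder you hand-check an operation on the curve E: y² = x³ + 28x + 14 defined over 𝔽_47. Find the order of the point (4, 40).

7

2P: tangent at (4, 40): λ = (3·4² + 28)/(2·40) ≡ 29/33. 33⁻¹ ≡ 10 (mod 47), so λ ≡ 29·10 ≡ 8.
  x = λ² - 4 - 4 = 64 - 8 ≡ 9; y = λ·(4 - 9) - 40 ≡ 14. → (9, 14)
3P: (9, 14) + (4, 40). λ = (40 - 14)/(4 - 9) ≡ 26/42 mod 47. 42⁻¹ ≡ 28 (mod 47), so λ ≡ 23.
  x = λ² - 9 - 4 = 529 - 13 ≡ 46; y = λ·(9 - 46) - 14 ≡ 28. → (46, 28)
4P: (46, 28) + (4, 40). λ = (40 - 28)/(4 - 46) ≡ 12/5 mod 47. 5⁻¹ ≡ 19 (mod 47), so λ ≡ 40.
  x = λ² - 46 - 4 = 1600 - 50 ≡ 46; y = λ·(46 - 46) - 28 ≡ 19. → (46, 19)
5P: (46, 19) + (4, 40). λ = (40 - 19)/(4 - 46) ≡ 21/5 mod 47. 5⁻¹ ≡ 19 (mod 47) since 5·19 = 95 ≡ 1, so λ ≡ 23.
  x = λ² - 46 - 4 = 529 - 50 ≡ 9; y = λ·(46 - 9) - 19 ≡ 33. → (9, 33)
6P: (9, 33) + (4, 40). λ = (40 - 33)/(4 - 9) ≡ 7/42 mod 47. 42⁻¹ ≡ 28 (mod 47), so λ ≡ 8.
  x = λ² - 9 - 4 = 64 - 13 ≡ 4; y = λ·(9 - 4) - 33 ≡ 7. → (4, 7)
7P: (4, 7) + (4, 40): same x and y₁ ≡ -y₂, so the sum is 𝒪.
7P = 𝒪, so the order is 7.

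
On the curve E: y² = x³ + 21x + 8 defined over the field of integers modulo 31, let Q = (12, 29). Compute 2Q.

tangent at (12, 29): λ = (3·12² + 21)/(2·29) ≡ 19/27. 27⁻¹ ≡ 23 (mod 31) since 27·23 = 621 ≡ 1, so λ ≡ 19·23 ≡ 3.
  x = λ² - 12 - 12 = 9 - 24 ≡ 16; y = λ·(12 - 16) - 29 ≡ 21. → (16, 21)

(16, 21)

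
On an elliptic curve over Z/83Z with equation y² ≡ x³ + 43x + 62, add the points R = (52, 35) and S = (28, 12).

(52, 35) + (28, 12). λ = (12 - 35)/(28 - 52) ≡ 60/59 mod 83. 59⁻¹ ≡ 38 (mod 83), so λ ≡ 39.
  x = λ² - 52 - 28 = 1521 - 80 ≡ 30; y = λ·(52 - 30) - 35 ≡ 76. → (30, 76)

(30, 76)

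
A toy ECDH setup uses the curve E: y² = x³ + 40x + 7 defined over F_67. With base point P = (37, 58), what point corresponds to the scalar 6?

Double-and-add on 6 = (110)₂. Start with P = (37, 58) for the leading 1-bit.
double: tangent at (37, 58): λ = (3·37² + 40)/(2·58) ≡ 60/49. 49⁻¹ ≡ 26 (mod 67) since 49·26 = 1274 ≡ 1, so λ ≡ 60·26 ≡ 19.
  x = λ² - 37 - 37 = 361 - 74 ≡ 19; y = λ·(37 - 19) - 58 ≡ 16. → (19, 16)
add P: (19, 16) + (37, 58). λ = (58 - 16)/(37 - 19) ≡ 42/18 mod 67. 18⁻¹ ≡ 41 (mod 67) since 18·41 = 738 ≡ 1, so λ ≡ 47.
  x = λ² - 19 - 37 = 2209 - 56 ≡ 9; y = λ·(19 - 9) - 16 ≡ 52. → (9, 52)
double: tangent at (9, 52): λ = (3·9² + 40)/(2·52) ≡ 15/37. 37⁻¹ ≡ 29 (mod 67) since 37·29 = 1073 ≡ 1, so λ ≡ 15·29 ≡ 33.
  x = λ² - 9 - 9 = 1089 - 18 ≡ 66; y = λ·(9 - 66) - 52 ≡ 10. → (66, 10)

(66, 10)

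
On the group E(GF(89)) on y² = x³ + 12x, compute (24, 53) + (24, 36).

The two points share x = 24 and their y-coordinates satisfy 53 + 36 ≡ 0 (mod 89), so they are inverses. Their sum is O.

O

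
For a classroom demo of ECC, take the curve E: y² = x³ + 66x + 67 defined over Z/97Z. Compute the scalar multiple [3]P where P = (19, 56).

Repeated addition: build up to 3P.
2P: tangent at (19, 56): λ = (3·19² + 66)/(2·56) ≡ 82/15. 15⁻¹ ≡ 13 (mod 97), so λ ≡ 82·13 ≡ 96.
  x = λ² - 19 - 19 = 9216 - 38 ≡ 60; y = λ·(19 - 60) - 56 ≡ 82. → (60, 82)
3P: (60, 82) + (19, 56). λ = (56 - 82)/(19 - 60) ≡ 71/56 mod 97. 56⁻¹ ≡ 26 (mod 97) since 56·26 = 1456 ≡ 1, so λ ≡ 3.
  x = λ² - 60 - 19 = 9 - 79 ≡ 27; y = λ·(60 - 27) - 82 ≡ 17. → (27, 17)

(27, 17)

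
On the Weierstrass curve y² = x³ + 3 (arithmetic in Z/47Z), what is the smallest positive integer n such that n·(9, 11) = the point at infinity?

6

2P: tangent at (9, 11): λ = (3·9² + 0)/(2·11) ≡ 8/22. 22⁻¹ ≡ 15 (mod 47) since 22·15 = 330 ≡ 1, so λ ≡ 8·15 ≡ 26.
  x = λ² - 9 - 9 = 676 - 18 ≡ 0; y = λ·(9 - 0) - 11 ≡ 35. → (0, 35)
3P: (0, 35) + (9, 11). λ = (11 - 35)/(9 - 0) ≡ 23/9 mod 47. 9⁻¹ ≡ 21 (mod 47), so λ ≡ 13.
  x = λ² - 0 - 9 = 169 - 9 ≡ 19; y = λ·(0 - 19) - 35 ≡ 0. → (19, 0)
4P: (19, 0) + (9, 11). λ = (11 - 0)/(9 - 19) ≡ 11/37 mod 47. 37⁻¹ ≡ 14 (mod 47), so λ ≡ 13.
  x = λ² - 19 - 9 = 169 - 28 ≡ 0; y = λ·(19 - 0) - 0 ≡ 12. → (0, 12)
5P: (0, 12) + (9, 11). λ = (11 - 12)/(9 - 0) ≡ 46/9 mod 47. 9⁻¹ ≡ 21 (mod 47), so λ ≡ 26.
  x = λ² - 0 - 9 = 676 - 9 ≡ 9; y = λ·(0 - 9) - 12 ≡ 36. → (9, 36)
6P: (9, 36) + (9, 11): same x and y₁ ≡ -y₂, so the sum is the point at infinity.
6P = the point at infinity, so the order is 6.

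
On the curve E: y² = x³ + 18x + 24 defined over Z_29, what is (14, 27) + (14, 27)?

tangent at (14, 27): λ = (3·14² + 18)/(2·27) ≡ 26/25. 25⁻¹ ≡ 7 (mod 29), so λ ≡ 26·7 ≡ 8.
  x = λ² - 14 - 14 = 64 - 28 ≡ 7; y = λ·(14 - 7) - 27 ≡ 0. → (7, 0)

(7, 0)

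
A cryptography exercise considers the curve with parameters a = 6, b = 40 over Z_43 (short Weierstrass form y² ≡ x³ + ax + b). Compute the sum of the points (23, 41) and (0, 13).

(23, 41) + (0, 13). λ = (13 - 41)/(0 - 23) ≡ 15/20 mod 43. 20⁻¹ ≡ 28 (mod 43), so λ ≡ 33.
  x = λ² - 23 - 0 = 1089 - 23 ≡ 34; y = λ·(23 - 34) - 41 ≡ 26. → (34, 26)

(34, 26)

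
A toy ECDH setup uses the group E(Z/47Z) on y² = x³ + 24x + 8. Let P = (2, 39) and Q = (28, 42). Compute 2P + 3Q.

(2, 39)

First 2P:
Repeated addition: build up to 2P.
2P: tangent at (2, 39): λ = (3·2² + 24)/(2·39) ≡ 36/31. 31⁻¹ ≡ 44 (mod 47) since 31·44 = 1364 ≡ 1, so λ ≡ 36·44 ≡ 33.
  x = λ² - 2 - 2 = 1089 - 4 ≡ 4; y = λ·(2 - 4) - 39 ≡ 36. → (4, 36)
2P = (4, 36).
Next 3Q:
Repeated addition: build up to 3Q.
2Q: tangent at (28, 42): λ = (3·28² + 24)/(2·42) ≡ 26/37. 37⁻¹ ≡ 14 (mod 47) since 37·14 = 518 ≡ 1, so λ ≡ 26·14 ≡ 35.
  x = λ² - 28 - 28 = 1225 - 56 ≡ 41; y = λ·(28 - 41) - 42 ≡ 20. → (41, 20)
3Q: (41, 20) + (28, 42). λ = (42 - 20)/(28 - 41) ≡ 22/34 mod 47. 34⁻¹ ≡ 18 (mod 47), so λ ≡ 20.
  x = λ² - 41 - 28 = 400 - 69 ≡ 2; y = λ·(41 - 2) - 20 ≡ 8. → (2, 8)
3Q = (2, 8).
Finally 2P + 3Q:
(4, 36) + (2, 8). λ = (8 - 36)/(2 - 4) ≡ 19/45 mod 47. 45⁻¹ ≡ 23 (mod 47) since 45·23 = 1035 ≡ 1, so λ ≡ 14.
  x = λ² - 4 - 2 = 196 - 6 ≡ 2; y = λ·(4 - 2) - 36 ≡ 39. → (2, 39)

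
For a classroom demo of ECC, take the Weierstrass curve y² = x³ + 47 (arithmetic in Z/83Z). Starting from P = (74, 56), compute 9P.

(9, 64)

Double-and-add on 9 = (1001)₂. Start with P = (74, 56) for the leading 1-bit.
double: tangent at (74, 56): λ = (3·74² + 0)/(2·56) ≡ 77/29. 29⁻¹ ≡ 63 (mod 83), so λ ≡ 77·63 ≡ 37.
  x = λ² - 74 - 74 = 1369 - 148 ≡ 59; y = λ·(74 - 59) - 56 ≡ 1. → (59, 1)
double: tangent at (59, 1): λ = (3·59² + 0)/(2·1) ≡ 68/2. 2⁻¹ ≡ 42 (mod 83) since 2·42 = 84 ≡ 1, so λ ≡ 68·42 ≡ 34.
  x = λ² - 59 - 59 = 1156 - 118 ≡ 42; y = λ·(59 - 42) - 1 ≡ 79. → (42, 79)
double: tangent at (42, 79): λ = (3·42² + 0)/(2·79) ≡ 63/75. 75⁻¹ ≡ 31 (mod 83), so λ ≡ 63·31 ≡ 44.
  x = λ² - 42 - 42 = 1936 - 84 ≡ 26; y = λ·(42 - 26) - 79 ≡ 44. → (26, 44)
add P: (26, 44) + (74, 56). λ = (56 - 44)/(74 - 26) ≡ 12/48 mod 83. 48⁻¹ ≡ 64 (mod 83), so λ ≡ 21.
  x = λ² - 26 - 74 = 441 - 100 ≡ 9; y = λ·(26 - 9) - 44 ≡ 64. → (9, 64)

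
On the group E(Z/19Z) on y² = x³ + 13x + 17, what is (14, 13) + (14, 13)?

tangent at (14, 13): λ = (3·14² + 13)/(2·13) ≡ 12/7. 7⁻¹ ≡ 11 (mod 19), so λ ≡ 12·11 ≡ 18.
  x = λ² - 14 - 14 = 324 - 28 ≡ 11; y = λ·(14 - 11) - 13 ≡ 3. → (11, 3)

(11, 3)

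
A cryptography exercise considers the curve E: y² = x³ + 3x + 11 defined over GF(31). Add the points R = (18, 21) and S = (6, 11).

(12, 15)

(18, 21) + (6, 11). λ = (11 - 21)/(6 - 18) ≡ 21/19 mod 31. 19⁻¹ ≡ 18 (mod 31), so λ ≡ 6.
  x = λ² - 18 - 6 = 36 - 24 ≡ 12; y = λ·(18 - 12) - 21 ≡ 15. → (12, 15)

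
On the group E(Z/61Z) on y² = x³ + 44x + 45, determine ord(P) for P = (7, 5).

10

2P: tangent at (7, 5): λ = (3·7² + 44)/(2·5) ≡ 8/10. 10⁻¹ ≡ 55 (mod 61) since 10·55 = 550 ≡ 1, so λ ≡ 8·55 ≡ 13.
  x = λ² - 7 - 7 = 169 - 14 ≡ 33; y = λ·(7 - 33) - 5 ≡ 23. → (33, 23)
3P: (33, 23) + (7, 5). λ = (5 - 23)/(7 - 33) ≡ 43/35 mod 61. 35⁻¹ ≡ 7 (mod 61) since 35·7 = 245 ≡ 1, so λ ≡ 57.
  x = λ² - 33 - 7 = 3249 - 40 ≡ 37; y = λ·(33 - 37) - 23 ≡ 54. → (37, 54)
4P: (37, 54) + (7, 5). λ = (5 - 54)/(7 - 37) ≡ 12/31 mod 61. 31⁻¹ ≡ 2 (mod 61), so λ ≡ 24.
  x = λ² - 37 - 7 = 576 - 44 ≡ 44; y = λ·(37 - 44) - 54 ≡ 22. → (44, 22)
5P: (44, 22) + (7, 5). λ = (5 - 22)/(7 - 44) ≡ 44/24 mod 61. 24⁻¹ ≡ 28 (mod 61), so λ ≡ 12.
  x = λ² - 44 - 7 = 144 - 51 ≡ 32; y = λ·(44 - 32) - 22 ≡ 0. → (32, 0)
6P: (32, 0) + (7, 5). λ = (5 - 0)/(7 - 32) ≡ 5/36 mod 61. 36⁻¹ ≡ 39 (mod 61), so λ ≡ 12.
  x = λ² - 32 - 7 = 144 - 39 ≡ 44; y = λ·(32 - 44) - 0 ≡ 39. → (44, 39)
7P: (44, 39) + (7, 5). λ = (5 - 39)/(7 - 44) ≡ 27/24 mod 61. 24⁻¹ ≡ 28 (mod 61), so λ ≡ 24.
  x = λ² - 44 - 7 = 576 - 51 ≡ 37; y = λ·(44 - 37) - 39 ≡ 7. → (37, 7)
8P: (37, 7) + (7, 5). λ = (5 - 7)/(7 - 37) ≡ 59/31 mod 61. 31⁻¹ ≡ 2 (mod 61), so λ ≡ 57.
  x = λ² - 37 - 7 = 3249 - 44 ≡ 33; y = λ·(37 - 33) - 7 ≡ 38. → (33, 38)
9P: (33, 38) + (7, 5). λ = (5 - 38)/(7 - 33) ≡ 28/35 mod 61. 35⁻¹ ≡ 7 (mod 61), so λ ≡ 13.
  x = λ² - 33 - 7 = 169 - 40 ≡ 7; y = λ·(33 - 7) - 38 ≡ 56. → (7, 56)
10P: (7, 56) + (7, 5): same x and y₁ ≡ -y₂, so the sum is O.
10P = O, so the order is 10.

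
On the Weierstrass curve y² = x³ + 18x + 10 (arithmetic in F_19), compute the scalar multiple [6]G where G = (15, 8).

(11, 0)

Double-and-add on 6 = (110)₂. Start with G = (15, 8) for the leading 1-bit.
double: tangent at (15, 8): λ = (3·15² + 18)/(2·8) ≡ 9/16. 16⁻¹ ≡ 6 (mod 19), so λ ≡ 9·6 ≡ 16.
  x = λ² - 15 - 15 = 256 - 30 ≡ 17; y = λ·(15 - 17) - 8 ≡ 17. → (17, 17)
add G: (17, 17) + (15, 8). λ = (8 - 17)/(15 - 17) ≡ 10/17 mod 19. 17⁻¹ ≡ 9 (mod 19), so λ ≡ 14.
  x = λ² - 17 - 15 = 196 - 32 ≡ 12; y = λ·(17 - 12) - 17 ≡ 15. → (12, 15)
double: tangent at (12, 15): λ = (3·12² + 18)/(2·15) ≡ 13/11. 11⁻¹ ≡ 7 (mod 19) since 11·7 = 77 ≡ 1, so λ ≡ 13·7 ≡ 15.
  x = λ² - 12 - 12 = 225 - 24 ≡ 11; y = λ·(12 - 11) - 15 ≡ 0. → (11, 0)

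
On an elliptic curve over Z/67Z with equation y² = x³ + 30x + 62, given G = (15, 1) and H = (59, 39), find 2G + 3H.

First 2G:
Repeated addition: build up to 2G.
2G: tangent at (15, 1): λ = (3·15² + 30)/(2·1) ≡ 35/2. 2⁻¹ ≡ 34 (mod 67), so λ ≡ 35·34 ≡ 51.
  x = λ² - 15 - 15 = 2601 - 30 ≡ 25; y = λ·(15 - 25) - 1 ≡ 25. → (25, 25)
2G = (25, 25).
Next 3H:
Repeated addition: build up to 3H.
2H: tangent at (59, 39): λ = (3·59² + 30)/(2·39) ≡ 21/11. 11⁻¹ ≡ 61 (mod 67) since 11·61 = 671 ≡ 1, so λ ≡ 21·61 ≡ 8.
  x = λ² - 59 - 59 = 64 - 118 ≡ 13; y = λ·(59 - 13) - 39 ≡ 61. → (13, 61)
3H: (13, 61) + (59, 39). λ = (39 - 61)/(59 - 13) ≡ 45/46 mod 67. 46⁻¹ ≡ 51 (mod 67), so λ ≡ 17.
  x = λ² - 13 - 59 = 289 - 72 ≡ 16; y = λ·(13 - 16) - 61 ≡ 22. → (16, 22)
3H = (16, 22).
Finally 2G + 3H:
(25, 25) + (16, 22). λ = (22 - 25)/(16 - 25) ≡ 64/58 mod 67. 58⁻¹ ≡ 52 (mod 67), so λ ≡ 45.
  x = λ² - 25 - 16 = 2025 - 41 ≡ 41; y = λ·(25 - 41) - 25 ≡ 59. → (41, 59)

(41, 59)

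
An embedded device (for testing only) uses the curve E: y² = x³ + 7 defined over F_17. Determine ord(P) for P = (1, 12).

2P: tangent at (1, 12): λ = (3·1² + 0)/(2·12) ≡ 3/7. 7⁻¹ ≡ 5 (mod 17) since 7·5 = 35 ≡ 1, so λ ≡ 3·5 ≡ 15.
  x = λ² - 1 - 1 = 225 - 2 ≡ 2; y = λ·(1 - 2) - 12 ≡ 7. → (2, 7)
3P: (2, 7) + (1, 12). λ = (12 - 7)/(1 - 2) ≡ 5/16 mod 17. 16⁻¹ ≡ 16 (mod 17) since 16·16 = 256 ≡ 1, so λ ≡ 12.
  x = λ² - 2 - 1 = 144 - 3 ≡ 5; y = λ·(2 - 5) - 7 ≡ 8. → (5, 8)
4P: (5, 8) + (1, 12). λ = (12 - 8)/(1 - 5) ≡ 4/13 mod 17. 13⁻¹ ≡ 4 (mod 17), so λ ≡ 16.
  x = λ² - 5 - 1 = 256 - 6 ≡ 12; y = λ·(5 - 12) - 8 ≡ 16. → (12, 16)
5P: (12, 16) + (1, 12). λ = (12 - 16)/(1 - 12) ≡ 13/6 mod 17. 6⁻¹ ≡ 3 (mod 17), so λ ≡ 5.
  x = λ² - 12 - 1 = 25 - 13 ≡ 12; y = λ·(12 - 12) - 16 ≡ 1. → (12, 1)
6P: (12, 1) + (1, 12). λ = (12 - 1)/(1 - 12) ≡ 11/6 mod 17. 6⁻¹ ≡ 3 (mod 17), so λ ≡ 16.
  x = λ² - 12 - 1 = 256 - 13 ≡ 5; y = λ·(12 - 5) - 1 ≡ 9. → (5, 9)
7P: (5, 9) + (1, 12). λ = (12 - 9)/(1 - 5) ≡ 3/13 mod 17. 13⁻¹ ≡ 4 (mod 17), so λ ≡ 12.
  x = λ² - 5 - 1 = 144 - 6 ≡ 2; y = λ·(5 - 2) - 9 ≡ 10. → (2, 10)
8P: (2, 10) + (1, 12). λ = (12 - 10)/(1 - 2) ≡ 2/16 mod 17. 16⁻¹ ≡ 16 (mod 17), so λ ≡ 15.
  x = λ² - 2 - 1 = 225 - 3 ≡ 1; y = λ·(2 - 1) - 10 ≡ 5. → (1, 5)
9P: (1, 5) + (1, 12): same x and y₁ ≡ -y₂, so the sum is O.
9P = O, so the order is 9.

9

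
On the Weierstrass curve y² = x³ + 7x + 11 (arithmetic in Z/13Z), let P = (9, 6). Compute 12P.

(4, 5)

Double-and-add on 12 = (1100)₂. Start with P = (9, 6) for the leading 1-bit.
double: tangent at (9, 6): λ = (3·9² + 7)/(2·6) ≡ 3/12. 12⁻¹ ≡ 12 (mod 13), so λ ≡ 3·12 ≡ 10.
  x = λ² - 9 - 9 = 100 - 18 ≡ 4; y = λ·(9 - 4) - 6 ≡ 5. → (4, 5)
add P: (4, 5) + (9, 6). λ = (6 - 5)/(9 - 4) ≡ 1/5 mod 13. 5⁻¹ ≡ 8 (mod 13) since 5·8 = 40 ≡ 1, so λ ≡ 8.
  x = λ² - 4 - 9 = 64 - 13 ≡ 12; y = λ·(4 - 12) - 5 ≡ 9. → (12, 9)
double: tangent at (12, 9): λ = (3·12² + 7)/(2·9) ≡ 10/5. 5⁻¹ ≡ 8 (mod 13), so λ ≡ 10·8 ≡ 2.
  x = λ² - 12 - 12 = 4 - 24 ≡ 6; y = λ·(12 - 6) - 9 ≡ 3. → (6, 3)
double: tangent at (6, 3): λ = (3·6² + 7)/(2·3) ≡ 11/6. 6⁻¹ ≡ 11 (mod 13), so λ ≡ 11·11 ≡ 4.
  x = λ² - 6 - 6 = 16 - 12 ≡ 4; y = λ·(6 - 4) - 3 ≡ 5. → (4, 5)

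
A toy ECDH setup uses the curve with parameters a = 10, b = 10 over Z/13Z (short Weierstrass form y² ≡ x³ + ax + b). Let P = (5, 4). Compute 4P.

Repeated addition: build up to 4P.
2P: tangent at (5, 4): λ = (3·5² + 10)/(2·4) ≡ 7/8. 8⁻¹ ≡ 5 (mod 13) since 8·5 = 40 ≡ 1, so λ ≡ 7·5 ≡ 9.
  x = λ² - 5 - 5 = 81 - 10 ≡ 6; y = λ·(5 - 6) - 4 ≡ 0. → (6, 0)
3P: (6, 0) + (5, 4). λ = (4 - 0)/(5 - 6) ≡ 4/12 mod 13. 12⁻¹ ≡ 12 (mod 13) since 12·12 = 144 ≡ 1, so λ ≡ 9.
  x = λ² - 6 - 5 = 81 - 11 ≡ 5; y = λ·(6 - 5) - 0 ≡ 9. → (5, 9)
4P: (5, 9) + (5, 4): same x and y₁ ≡ -y₂, so the sum is 𝒪.

O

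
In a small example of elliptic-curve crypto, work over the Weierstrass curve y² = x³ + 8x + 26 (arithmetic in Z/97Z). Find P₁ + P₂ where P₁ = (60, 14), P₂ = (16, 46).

(56, 36)

(60, 14) + (16, 46). λ = (46 - 14)/(16 - 60) ≡ 32/53 mod 97. 53⁻¹ ≡ 11 (mod 97), so λ ≡ 61.
  x = λ² - 60 - 16 = 3721 - 76 ≡ 56; y = λ·(60 - 56) - 14 ≡ 36. → (56, 36)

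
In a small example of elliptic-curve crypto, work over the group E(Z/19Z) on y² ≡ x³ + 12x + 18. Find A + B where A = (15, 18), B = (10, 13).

(15, 18) + (10, 13). λ = (13 - 18)/(10 - 15) ≡ 14/14 mod 19. 14⁻¹ ≡ 15 (mod 19) since 14·15 = 210 ≡ 1, so λ ≡ 1.
  x = λ² - 15 - 10 = 1 - 25 ≡ 14; y = λ·(15 - 14) - 18 ≡ 2. → (14, 2)

(14, 2)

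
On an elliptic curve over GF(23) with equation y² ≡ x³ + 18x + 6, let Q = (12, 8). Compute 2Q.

tangent at (12, 8): λ = (3·12² + 18)/(2·8) ≡ 13/16. 16⁻¹ ≡ 13 (mod 23), so λ ≡ 13·13 ≡ 8.
  x = λ² - 12 - 12 = 64 - 24 ≡ 17; y = λ·(12 - 17) - 8 ≡ 21. → (17, 21)

(17, 21)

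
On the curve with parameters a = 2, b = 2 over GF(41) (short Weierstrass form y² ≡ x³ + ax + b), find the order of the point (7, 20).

12

2P: tangent at (7, 20): λ = (3·7² + 2)/(2·20) ≡ 26/40. 40⁻¹ ≡ 40 (mod 41) since 40·40 = 1600 ≡ 1, so λ ≡ 26·40 ≡ 15.
  x = λ² - 7 - 7 = 225 - 14 ≡ 6; y = λ·(7 - 6) - 20 ≡ 36. → (6, 36)
3P: (6, 36) + (7, 20). λ = (20 - 36)/(7 - 6) ≡ 25/1 mod 41. 1⁻¹ ≡ 1 (mod 41) since 1·1 = 1 ≡ 1, so λ ≡ 25.
  x = λ² - 6 - 7 = 625 - 13 ≡ 38; y = λ·(6 - 38) - 36 ≡ 25. → (38, 25)
4P: (38, 25) + (7, 20). λ = (20 - 25)/(7 - 38) ≡ 36/10 mod 41. 10⁻¹ ≡ 37 (mod 41), so λ ≡ 20.
  x = λ² - 38 - 7 = 400 - 45 ≡ 27; y = λ·(38 - 27) - 25 ≡ 31. → (27, 31)
5P: (27, 31) + (7, 20). λ = (20 - 31)/(7 - 27) ≡ 30/21 mod 41. 21⁻¹ ≡ 2 (mod 41), so λ ≡ 19.
  x = λ² - 27 - 7 = 361 - 34 ≡ 40; y = λ·(27 - 40) - 31 ≡ 9. → (40, 9)
6P: (40, 9) + (7, 20). λ = (20 - 9)/(7 - 40) ≡ 11/8 mod 41. 8⁻¹ ≡ 36 (mod 41), so λ ≡ 27.
  x = λ² - 40 - 7 = 729 - 47 ≡ 26; y = λ·(40 - 26) - 9 ≡ 0. → (26, 0)
7P: (26, 0) + (7, 20). λ = (20 - 0)/(7 - 26) ≡ 20/22 mod 41. 22⁻¹ ≡ 28 (mod 41), so λ ≡ 27.
  x = λ² - 26 - 7 = 729 - 33 ≡ 40; y = λ·(26 - 40) - 0 ≡ 32. → (40, 32)
8P: (40, 32) + (7, 20). λ = (20 - 32)/(7 - 40) ≡ 29/8 mod 41. 8⁻¹ ≡ 36 (mod 41) since 8·36 = 288 ≡ 1, so λ ≡ 19.
  x = λ² - 40 - 7 = 361 - 47 ≡ 27; y = λ·(40 - 27) - 32 ≡ 10. → (27, 10)
9P: (27, 10) + (7, 20). λ = (20 - 10)/(7 - 27) ≡ 10/21 mod 41. 21⁻¹ ≡ 2 (mod 41), so λ ≡ 20.
  x = λ² - 27 - 7 = 400 - 34 ≡ 38; y = λ·(27 - 38) - 10 ≡ 16. → (38, 16)
10P: (38, 16) + (7, 20). λ = (20 - 16)/(7 - 38) ≡ 4/10 mod 41. 10⁻¹ ≡ 37 (mod 41), so λ ≡ 25.
  x = λ² - 38 - 7 = 625 - 45 ≡ 6; y = λ·(38 - 6) - 16 ≡ 5. → (6, 5)
11P: (6, 5) + (7, 20). λ = (20 - 5)/(7 - 6) ≡ 15/1 mod 41. 1⁻¹ ≡ 1 (mod 41), so λ ≡ 15.
  x = λ² - 6 - 7 = 225 - 13 ≡ 7; y = λ·(6 - 7) - 5 ≡ 21. → (7, 21)
12P: (7, 21) + (7, 20): same x and y₁ ≡ -y₂, so the sum is ∞.
12P = ∞, so the order is 12.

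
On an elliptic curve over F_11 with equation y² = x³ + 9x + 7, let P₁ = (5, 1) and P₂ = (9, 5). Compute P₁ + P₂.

(5, 1) + (9, 5). λ = (5 - 1)/(9 - 5) ≡ 4/4 mod 11. 4⁻¹ ≡ 3 (mod 11), so λ ≡ 1.
  x = λ² - 5 - 9 = 1 - 14 ≡ 9; y = λ·(5 - 9) - 1 ≡ 6. → (9, 6)

(9, 6)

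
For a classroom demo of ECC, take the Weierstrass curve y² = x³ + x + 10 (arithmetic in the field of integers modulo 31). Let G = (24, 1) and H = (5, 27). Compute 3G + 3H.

(9, 29)

First 3G:
Repeated addition: build up to 3G.
2G: tangent at (24, 1): λ = (3·24² + 1)/(2·1) ≡ 24/2. 2⁻¹ ≡ 16 (mod 31) since 2·16 = 32 ≡ 1, so λ ≡ 24·16 ≡ 12.
  x = λ² - 24 - 24 = 144 - 48 ≡ 3; y = λ·(24 - 3) - 1 ≡ 3. → (3, 3)
3G: (3, 3) + (24, 1). λ = (1 - 3)/(24 - 3) ≡ 29/21 mod 31. 21⁻¹ ≡ 3 (mod 31), so λ ≡ 25.
  x = λ² - 3 - 24 = 625 - 27 ≡ 9; y = λ·(3 - 9) - 3 ≡ 2. → (9, 2)
3G = (9, 2).
Next 3H:
Repeated addition: build up to 3H.
2H: tangent at (5, 27): λ = (3·5² + 1)/(2·27) ≡ 14/23. 23⁻¹ ≡ 27 (mod 31) since 23·27 = 621 ≡ 1, so λ ≡ 14·27 ≡ 6.
  x = λ² - 5 - 5 = 36 - 10 ≡ 26; y = λ·(5 - 26) - 27 ≡ 2. → (26, 2)
3H: (26, 2) + (5, 27). λ = (27 - 2)/(5 - 26) ≡ 25/10 mod 31. 10⁻¹ ≡ 28 (mod 31) since 10·28 = 280 ≡ 1, so λ ≡ 18.
  x = λ² - 26 - 5 = 324 - 31 ≡ 14; y = λ·(26 - 14) - 2 ≡ 28. → (14, 28)
3H = (14, 28).
Finally 3G + 3H:
(9, 2) + (14, 28). λ = (28 - 2)/(14 - 9) ≡ 26/5 mod 31. 5⁻¹ ≡ 25 (mod 31), so λ ≡ 30.
  x = λ² - 9 - 14 = 900 - 23 ≡ 9; y = λ·(9 - 9) - 2 ≡ 29. → (9, 29)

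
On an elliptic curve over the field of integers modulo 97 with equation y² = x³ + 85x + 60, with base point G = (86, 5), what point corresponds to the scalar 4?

Repeated addition: build up to 4G.
2G: tangent at (86, 5): λ = (3·86² + 85)/(2·5) ≡ 60/10. 10⁻¹ ≡ 68 (mod 97) since 10·68 = 680 ≡ 1, so λ ≡ 60·68 ≡ 6.
  x = λ² - 86 - 86 = 36 - 172 ≡ 58; y = λ·(86 - 58) - 5 ≡ 66. → (58, 66)
3G: (58, 66) + (86, 5). λ = (5 - 66)/(86 - 58) ≡ 36/28 mod 97. 28⁻¹ ≡ 52 (mod 97) since 28·52 = 1456 ≡ 1, so λ ≡ 29.
  x = λ² - 58 - 86 = 841 - 144 ≡ 18; y = λ·(58 - 18) - 66 ≡ 27. → (18, 27)
4G: (18, 27) + (86, 5). λ = (5 - 27)/(86 - 18) ≡ 75/68 mod 97. 68⁻¹ ≡ 10 (mod 97), so λ ≡ 71.
  x = λ² - 18 - 86 = 5041 - 104 ≡ 87; y = λ·(18 - 87) - 27 ≡ 21. → (87, 21)

(87, 21)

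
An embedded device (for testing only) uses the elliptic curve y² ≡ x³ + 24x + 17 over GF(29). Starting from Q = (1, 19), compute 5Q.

(22, 17)

Repeated addition: build up to 5Q.
2Q: tangent at (1, 19): λ = (3·1² + 24)/(2·19) ≡ 27/9. 9⁻¹ ≡ 13 (mod 29), so λ ≡ 27·13 ≡ 3.
  x = λ² - 1 - 1 = 9 - 2 ≡ 7; y = λ·(1 - 7) - 19 ≡ 21. → (7, 21)
3Q: (7, 21) + (1, 19). λ = (19 - 21)/(1 - 7) ≡ 27/23 mod 29. 23⁻¹ ≡ 24 (mod 29), so λ ≡ 10.
  x = λ² - 7 - 1 = 100 - 8 ≡ 5; y = λ·(7 - 5) - 21 ≡ 28. → (5, 28)
4Q: (5, 28) + (1, 19). λ = (19 - 28)/(1 - 5) ≡ 20/25 mod 29. 25⁻¹ ≡ 7 (mod 29) since 25·7 = 175 ≡ 1, so λ ≡ 24.
  x = λ² - 5 - 1 = 576 - 6 ≡ 19; y = λ·(5 - 19) - 28 ≡ 13. → (19, 13)
5Q: (19, 13) + (1, 19). λ = (19 - 13)/(1 - 19) ≡ 6/11 mod 29. 11⁻¹ ≡ 8 (mod 29), so λ ≡ 19.
  x = λ² - 19 - 1 = 361 - 20 ≡ 22; y = λ·(19 - 22) - 13 ≡ 17. → (22, 17)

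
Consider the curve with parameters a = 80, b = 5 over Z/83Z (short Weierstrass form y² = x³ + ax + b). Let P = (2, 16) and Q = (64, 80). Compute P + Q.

(66, 17)

(2, 16) + (64, 80). λ = (80 - 16)/(64 - 2) ≡ 64/62 mod 83. 62⁻¹ ≡ 79 (mod 83), so λ ≡ 76.
  x = λ² - 2 - 64 = 5776 - 66 ≡ 66; y = λ·(2 - 66) - 16 ≡ 17. → (66, 17)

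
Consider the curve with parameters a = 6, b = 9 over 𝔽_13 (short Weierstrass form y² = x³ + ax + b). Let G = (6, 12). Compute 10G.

Double-and-add on 10 = (1010)₂. Start with G = (6, 12) for the leading 1-bit.
double: tangent at (6, 12): λ = (3·6² + 6)/(2·12) ≡ 10/11. 11⁻¹ ≡ 6 (mod 13), so λ ≡ 10·6 ≡ 8.
  x = λ² - 6 - 6 = 64 - 12 ≡ 0; y = λ·(6 - 0) - 12 ≡ 10. → (0, 10)
double: tangent at (0, 10): λ = (3·0² + 6)/(2·10) ≡ 6/7. 7⁻¹ ≡ 2 (mod 13) since 7·2 = 14 ≡ 1, so λ ≡ 6·2 ≡ 12.
  x = λ² - 0 - 0 = 144 - 0 ≡ 1; y = λ·(0 - 1) - 10 ≡ 4. → (1, 4)
add G: (1, 4) + (6, 12). λ = (12 - 4)/(6 - 1) ≡ 8/5 mod 13. 5⁻¹ ≡ 8 (mod 13), so λ ≡ 12.
  x = λ² - 1 - 6 = 144 - 7 ≡ 7; y = λ·(1 - 7) - 4 ≡ 2. → (7, 2)
double: tangent at (7, 2): λ = (3·7² + 6)/(2·2) ≡ 10/4. 4⁻¹ ≡ 10 (mod 13) since 4·10 = 40 ≡ 1, so λ ≡ 10·10 ≡ 9.
  x = λ² - 7 - 7 = 81 - 14 ≡ 2; y = λ·(7 - 2) - 2 ≡ 4. → (2, 4)

(2, 4)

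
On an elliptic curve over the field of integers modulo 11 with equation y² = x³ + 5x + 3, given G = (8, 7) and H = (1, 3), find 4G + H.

First 4G:
Repeated addition: build up to 4G.
2G: tangent at (8, 7): λ = (3·8² + 5)/(2·7) ≡ 10/3. 3⁻¹ ≡ 4 (mod 11), so λ ≡ 10·4 ≡ 7.
  x = λ² - 8 - 8 = 49 - 16 ≡ 0; y = λ·(8 - 0) - 7 ≡ 5. → (0, 5)
3G: (0, 5) + (8, 7). λ = (7 - 5)/(8 - 0) ≡ 2/8 mod 11. 8⁻¹ ≡ 7 (mod 11), so λ ≡ 3.
  x = λ² - 0 - 8 = 9 - 8 ≡ 1; y = λ·(0 - 1) - 5 ≡ 3. → (1, 3)
4G: (1, 3) + (8, 7). λ = (7 - 3)/(8 - 1) ≡ 4/7 mod 11. 7⁻¹ ≡ 8 (mod 11) since 7·8 = 56 ≡ 1, so λ ≡ 10.
  x = λ² - 1 - 8 = 100 - 9 ≡ 3; y = λ·(1 - 3) - 3 ≡ 10. → (3, 10)
4G = (3, 10).
Finally 4G + H:
(3, 10) + (1, 3). λ = (3 - 10)/(1 - 3) ≡ 4/9 mod 11. 9⁻¹ ≡ 5 (mod 11), so λ ≡ 9.
  x = λ² - 3 - 1 = 81 - 4 ≡ 0; y = λ·(3 - 0) - 10 ≡ 6. → (0, 6)

(0, 6)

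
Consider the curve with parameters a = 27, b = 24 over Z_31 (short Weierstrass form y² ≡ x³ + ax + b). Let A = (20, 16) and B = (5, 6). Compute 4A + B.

First 4A:
Repeated addition: build up to 4A.
2A: tangent at (20, 16): λ = (3·20² + 27)/(2·16) ≡ 18/1. 1⁻¹ ≡ 1 (mod 31), so λ ≡ 18·1 ≡ 18.
  x = λ² - 20 - 20 = 324 - 40 ≡ 5; y = λ·(20 - 5) - 16 ≡ 6. → (5, 6)
3A: (5, 6) + (20, 16). λ = (16 - 6)/(20 - 5) ≡ 10/15 mod 31. 15⁻¹ ≡ 29 (mod 31), so λ ≡ 11.
  x = λ² - 5 - 20 = 121 - 25 ≡ 3; y = λ·(5 - 3) - 6 ≡ 16. → (3, 16)
4A: (3, 16) + (20, 16). λ = (16 - 16)/(20 - 3) ≡ 0/17 mod 31. 17⁻¹ ≡ 11 (mod 31) since 17·11 = 187 ≡ 1, so λ ≡ 0.
  x = λ² - 3 - 20 = 0 - 23 ≡ 8; y = λ·(3 - 8) - 16 ≡ 15. → (8, 15)
4A = (8, 15).
Finally 4A + B:
(8, 15) + (5, 6). λ = (6 - 15)/(5 - 8) ≡ 22/28 mod 31. 28⁻¹ ≡ 10 (mod 31), so λ ≡ 3.
  x = λ² - 8 - 5 = 9 - 13 ≡ 27; y = λ·(8 - 27) - 15 ≡ 21. → (27, 21)

(27, 21)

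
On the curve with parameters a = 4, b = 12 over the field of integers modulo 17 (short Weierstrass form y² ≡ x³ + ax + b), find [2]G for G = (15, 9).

(5, 15)

tangent at (15, 9): λ = (3·15² + 4)/(2·9) ≡ 16/1. 1⁻¹ ≡ 1 (mod 17), so λ ≡ 16·1 ≡ 16.
  x = λ² - 15 - 15 = 256 - 30 ≡ 5; y = λ·(15 - 5) - 9 ≡ 15. → (5, 15)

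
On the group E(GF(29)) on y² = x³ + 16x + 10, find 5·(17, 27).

Write P = (17, 27).
Double-and-add on 5 = (101)₂. Start with P = (17, 27) for the leading 1-bit.
double: tangent at (17, 27): λ = (3·17² + 16)/(2·27) ≡ 13/25. 25⁻¹ ≡ 7 (mod 29) since 25·7 = 175 ≡ 1, so λ ≡ 13·7 ≡ 4.
  x = λ² - 17 - 17 = 16 - 34 ≡ 11; y = λ·(17 - 11) - 27 ≡ 26. → (11, 26)
double: tangent at (11, 26): λ = (3·11² + 16)/(2·26) ≡ 2/23. 23⁻¹ ≡ 24 (mod 29), so λ ≡ 2·24 ≡ 19.
  x = λ² - 11 - 11 = 361 - 22 ≡ 20; y = λ·(11 - 20) - 26 ≡ 6. → (20, 6)
add P: (20, 6) + (17, 27). λ = (27 - 6)/(17 - 20) ≡ 21/26 mod 29. 26⁻¹ ≡ 19 (mod 29), so λ ≡ 22.
  x = λ² - 20 - 17 = 484 - 37 ≡ 12; y = λ·(20 - 12) - 6 ≡ 25. → (12, 25)

(12, 25)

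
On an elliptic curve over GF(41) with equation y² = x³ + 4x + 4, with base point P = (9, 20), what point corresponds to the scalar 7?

Repeated addition: build up to 7P.
2P: tangent at (9, 20): λ = (3·9² + 4)/(2·20) ≡ 1/40. 40⁻¹ ≡ 40 (mod 41) since 40·40 = 1600 ≡ 1, so λ ≡ 1·40 ≡ 40.
  x = λ² - 9 - 9 = 1600 - 18 ≡ 24; y = λ·(9 - 24) - 20 ≡ 36. → (24, 36)
3P: (24, 36) + (9, 20). λ = (20 - 36)/(9 - 24) ≡ 25/26 mod 41. 26⁻¹ ≡ 30 (mod 41), so λ ≡ 12.
  x = λ² - 24 - 9 = 144 - 33 ≡ 29; y = λ·(24 - 29) - 36 ≡ 27. → (29, 27)
4P: (29, 27) + (9, 20). λ = (20 - 27)/(9 - 29) ≡ 34/21 mod 41. 21⁻¹ ≡ 2 (mod 41), so λ ≡ 27.
  x = λ² - 29 - 9 = 729 - 38 ≡ 35; y = λ·(29 - 35) - 27 ≡ 16. → (35, 16)
5P: (35, 16) + (9, 20). λ = (20 - 16)/(9 - 35) ≡ 4/15 mod 41. 15⁻¹ ≡ 11 (mod 41), so λ ≡ 3.
  x = λ² - 35 - 9 = 9 - 44 ≡ 6; y = λ·(35 - 6) - 16 ≡ 30. → (6, 30)
6P: (6, 30) + (9, 20). λ = (20 - 30)/(9 - 6) ≡ 31/3 mod 41. 3⁻¹ ≡ 14 (mod 41) since 3·14 = 42 ≡ 1, so λ ≡ 24.
  x = λ² - 6 - 9 = 576 - 15 ≡ 28; y = λ·(6 - 28) - 30 ≡ 16. → (28, 16)
7P: (28, 16) + (9, 20). λ = (20 - 16)/(9 - 28) ≡ 4/22 mod 41. 22⁻¹ ≡ 28 (mod 41), so λ ≡ 30.
  x = λ² - 28 - 9 = 900 - 37 ≡ 2; y = λ·(28 - 2) - 16 ≡ 26. → (2, 26)

(2, 26)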